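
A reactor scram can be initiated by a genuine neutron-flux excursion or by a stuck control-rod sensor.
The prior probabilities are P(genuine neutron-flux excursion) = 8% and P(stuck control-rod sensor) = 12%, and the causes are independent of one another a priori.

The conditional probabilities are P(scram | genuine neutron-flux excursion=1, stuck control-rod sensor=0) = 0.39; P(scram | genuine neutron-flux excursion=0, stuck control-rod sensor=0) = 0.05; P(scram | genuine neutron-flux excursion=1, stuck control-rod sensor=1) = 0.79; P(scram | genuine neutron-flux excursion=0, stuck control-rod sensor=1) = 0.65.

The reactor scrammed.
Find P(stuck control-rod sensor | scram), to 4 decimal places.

Weight on stuck control-rod sensor=true, given the evidence: 0.071760 + 0.007584 = 0.079344
Denominator P(scram): 0.05×0.92×0.88 + 0.65×0.92×0.12 + 0.39×0.08×0.88 + 0.79×0.08×0.12 = 0.147280
P(stuck control-rod sensor | scram) = 0.079344/0.147280 ≈ 0.5387

P(stuck control-rod sensor | scram) ≈ 0.5387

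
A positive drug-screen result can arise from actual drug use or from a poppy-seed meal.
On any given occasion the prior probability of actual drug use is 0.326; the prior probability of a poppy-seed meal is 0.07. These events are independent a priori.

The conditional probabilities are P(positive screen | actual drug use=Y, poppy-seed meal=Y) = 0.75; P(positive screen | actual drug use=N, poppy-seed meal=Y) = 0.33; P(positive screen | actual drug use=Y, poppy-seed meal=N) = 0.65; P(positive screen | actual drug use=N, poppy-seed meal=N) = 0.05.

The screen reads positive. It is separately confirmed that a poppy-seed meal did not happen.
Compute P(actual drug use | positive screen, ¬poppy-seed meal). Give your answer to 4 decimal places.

Enumerate both values of actual drug use and weight by the priors:
  P(positive screen | ¬poppy-seed meal) = 0.05×0.674 + 0.65×0.326
        = 0.033700 + 0.211900 = 0.245600
The terms with actual drug use present sum to 0.211900, so
  P(actual drug use | positive screen, ¬poppy-seed meal) = 0.211900 / 0.245600 ≈ 0.8628

P(actual drug use | positive screen, ¬poppy-seed meal) ≈ 0.8628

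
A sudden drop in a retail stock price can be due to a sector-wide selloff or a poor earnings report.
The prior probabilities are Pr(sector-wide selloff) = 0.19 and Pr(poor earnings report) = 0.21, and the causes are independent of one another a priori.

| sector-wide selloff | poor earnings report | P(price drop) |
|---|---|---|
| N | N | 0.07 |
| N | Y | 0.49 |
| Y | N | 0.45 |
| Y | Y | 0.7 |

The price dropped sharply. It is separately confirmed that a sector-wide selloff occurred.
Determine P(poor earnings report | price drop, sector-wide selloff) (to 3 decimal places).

P(price drop | sector-wide selloff) = 0.45·0.79 + 0.7·0.21 = 0.355500 + 0.147000 = 0.502500
Restricting to configurations with poor earnings report present: 0.7·0.21 = 0.147000.
Hence the posterior is 0.147000/0.502500 ≈ 0.293.

P(poor earnings report | price drop, sector-wide selloff) ≈ 0.293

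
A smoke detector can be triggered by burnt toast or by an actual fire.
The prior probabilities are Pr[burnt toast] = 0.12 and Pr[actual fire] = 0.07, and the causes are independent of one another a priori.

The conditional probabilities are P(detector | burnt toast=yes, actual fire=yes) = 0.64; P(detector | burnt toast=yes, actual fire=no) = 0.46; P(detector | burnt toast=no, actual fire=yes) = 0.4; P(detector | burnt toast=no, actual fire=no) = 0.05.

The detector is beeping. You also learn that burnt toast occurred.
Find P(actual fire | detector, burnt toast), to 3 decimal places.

Numerator (weight on configurations with actual fire): 0.64×0.07 = 0.044800
Denominator P(detector | burnt toast): 0.46×0.93 + 0.64×0.07 = 0.472600
P(actual fire | detector, burnt toast) = 0.044800/0.472600 ≈ 0.095

P(actual fire | detector, burnt toast) ≈ 0.095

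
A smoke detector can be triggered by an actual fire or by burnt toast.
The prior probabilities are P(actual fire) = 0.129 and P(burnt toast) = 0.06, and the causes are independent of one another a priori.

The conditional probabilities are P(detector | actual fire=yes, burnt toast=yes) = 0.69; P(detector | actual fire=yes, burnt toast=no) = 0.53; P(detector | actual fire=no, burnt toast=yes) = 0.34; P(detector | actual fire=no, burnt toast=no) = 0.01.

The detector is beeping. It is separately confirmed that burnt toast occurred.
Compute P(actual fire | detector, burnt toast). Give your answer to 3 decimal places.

Weight on actual fire=true, given the evidence: 0.69×0.129 = 0.089010
Denominator P(detector | burnt toast): 0.34×0.871 + 0.69×0.129 = 0.385150
P(actual fire | detector, burnt toast) = 0.089010/0.385150 ≈ 0.231

P(actual fire | detector, burnt toast) ≈ 0.231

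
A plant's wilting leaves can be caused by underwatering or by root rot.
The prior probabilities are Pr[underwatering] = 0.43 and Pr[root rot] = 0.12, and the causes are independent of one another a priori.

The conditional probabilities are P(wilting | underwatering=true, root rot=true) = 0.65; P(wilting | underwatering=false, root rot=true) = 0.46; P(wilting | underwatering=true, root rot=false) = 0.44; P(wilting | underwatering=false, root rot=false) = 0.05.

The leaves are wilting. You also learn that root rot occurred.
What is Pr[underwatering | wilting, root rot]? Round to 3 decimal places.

Pr[underwatering | wilting, root rot] ≈ 0.516

P(wilting | root rot) = 0.46×0.57 + 0.65×0.43 = 0.262200 + 0.279500 = 0.541700
Of this, 0.279500 comes from 0.65×0.43 (the underwatering=true cases).
Hence the posterior is 0.279500/0.541700 ≈ 0.516.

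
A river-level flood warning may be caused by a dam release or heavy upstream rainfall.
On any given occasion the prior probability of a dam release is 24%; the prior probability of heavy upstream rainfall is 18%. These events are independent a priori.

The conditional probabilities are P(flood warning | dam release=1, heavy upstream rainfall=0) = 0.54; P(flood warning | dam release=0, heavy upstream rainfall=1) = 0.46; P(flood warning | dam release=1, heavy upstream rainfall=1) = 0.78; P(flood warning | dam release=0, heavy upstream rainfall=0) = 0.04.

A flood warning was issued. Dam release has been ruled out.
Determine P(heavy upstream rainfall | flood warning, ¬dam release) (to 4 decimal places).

By total probability over both values of heavy upstream rainfall:
  P(flood warning | ¬dam release) = 0.04*0.82 + 0.46*0.18
        = 0.032800 + 0.082800 = 0.115600
Keeping only the heavy upstream rainfall-present terms gives 0.082800, so
  P(heavy upstream rainfall | flood warning, ¬dam release) = 0.082800 / 0.115600 ≈ 0.7163

P(heavy upstream rainfall | flood warning, ¬dam release) ≈ 0.7163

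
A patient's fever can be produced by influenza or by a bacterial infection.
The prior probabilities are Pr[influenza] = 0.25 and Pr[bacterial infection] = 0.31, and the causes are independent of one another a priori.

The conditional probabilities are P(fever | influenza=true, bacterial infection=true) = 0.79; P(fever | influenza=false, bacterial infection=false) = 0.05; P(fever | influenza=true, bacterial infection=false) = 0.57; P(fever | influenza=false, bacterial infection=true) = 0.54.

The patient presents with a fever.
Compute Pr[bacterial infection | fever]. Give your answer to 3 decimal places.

For the numerator, keep only bacterial infection=true terms: 0.125550 + 0.061225 = 0.186775
The normalizing constant is 0.05*0.75*0.69 + 0.54*0.75*0.31 + 0.57*0.25*0.69 + 0.79*0.25*0.31 = 0.310975
Posterior = 0.186775 / 0.310975 ≈ 0.601

Pr[bacterial infection | fever] ≈ 0.601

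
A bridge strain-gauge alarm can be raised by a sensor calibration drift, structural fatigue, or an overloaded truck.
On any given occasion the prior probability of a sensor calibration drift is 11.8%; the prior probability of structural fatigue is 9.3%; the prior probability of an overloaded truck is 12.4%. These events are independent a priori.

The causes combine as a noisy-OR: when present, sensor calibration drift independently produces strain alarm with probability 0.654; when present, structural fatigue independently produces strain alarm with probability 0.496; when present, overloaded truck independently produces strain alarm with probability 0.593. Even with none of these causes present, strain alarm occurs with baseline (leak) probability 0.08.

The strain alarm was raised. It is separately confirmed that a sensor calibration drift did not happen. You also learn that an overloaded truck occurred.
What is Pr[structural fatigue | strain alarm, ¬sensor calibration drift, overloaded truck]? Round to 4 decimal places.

Under noisy-OR, P(strain alarm | causes) = 1 − (1−0.08)·∏(1−qᵢ) over the active causes.
Numerator (weight on configurations with structural fatigue): 0.811282·0.093 = 0.075449
Normalizer over all consistent configurations: 0.62556·0.907 + 0.811282·0.093 = 0.642832
P(structural fatigue | strain alarm, ¬sensor calibration drift, overloaded truck) = 0.075449/0.642832 ≈ 0.1174

Pr[structural fatigue | strain alarm, ¬sensor calibration drift, overloaded truck] ≈ 0.1174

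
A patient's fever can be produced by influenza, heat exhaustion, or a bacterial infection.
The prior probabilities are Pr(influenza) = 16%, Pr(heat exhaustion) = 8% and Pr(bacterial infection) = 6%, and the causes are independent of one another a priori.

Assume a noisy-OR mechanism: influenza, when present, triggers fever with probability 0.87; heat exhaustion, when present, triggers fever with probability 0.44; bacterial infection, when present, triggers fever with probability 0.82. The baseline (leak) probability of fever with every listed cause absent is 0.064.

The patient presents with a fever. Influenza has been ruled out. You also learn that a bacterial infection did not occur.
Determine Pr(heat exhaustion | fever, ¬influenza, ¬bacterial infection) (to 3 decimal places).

Pr(heat exhaustion | fever, ¬influenza, ¬bacterial infection) ≈ 0.393

Under noisy-OR, P(fever | causes) = 1 − (1−0.064)·∏(1−qᵢ) over the active causes.
Enumerate both values of heat exhaustion and weight by the priors:
  P(fever | ¬influenza, ¬bacterial infection) = 0.064×0.92 + 0.47584×0.08
        = 0.058880 + 0.038067 = 0.096947
The terms with heat exhaustion present sum to 0.038067, so
  P(heat exhaustion | fever, ¬influenza, ¬bacterial infection) = 0.038067 / 0.096947 ≈ 0.393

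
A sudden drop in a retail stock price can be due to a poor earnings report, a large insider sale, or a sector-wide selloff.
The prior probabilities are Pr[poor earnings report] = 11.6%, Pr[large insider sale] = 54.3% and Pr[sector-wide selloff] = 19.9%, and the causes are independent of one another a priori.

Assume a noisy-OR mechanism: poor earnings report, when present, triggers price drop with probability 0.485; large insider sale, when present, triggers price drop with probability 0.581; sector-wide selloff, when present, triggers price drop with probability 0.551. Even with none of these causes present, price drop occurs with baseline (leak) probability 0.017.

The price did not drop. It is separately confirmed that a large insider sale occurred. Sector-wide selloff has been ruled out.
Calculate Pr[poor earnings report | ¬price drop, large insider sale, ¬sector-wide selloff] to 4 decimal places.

Under noisy-OR, P(price drop | causes) = 1 − (1−0.017)·∏(1−qᵢ) over the active causes.
Sum P(¬price drop|·) weighted by the priors over both values of poor earnings report:
  P(¬price drop | large insider sale, ¬sector-wide selloff) = 0.411877*0.884 + 0.212117*0.116
        = 0.364099 + 0.024606 = 0.388705
Configurations with poor earnings report contribute 0.024606, so
  P(poor earnings report | ¬price drop, large insider sale, ¬sector-wide selloff) = 0.024606 / 0.388705 ≈ 0.0633

Pr[poor earnings report | ¬price drop, large insider sale, ¬sector-wide selloff] ≈ 0.0633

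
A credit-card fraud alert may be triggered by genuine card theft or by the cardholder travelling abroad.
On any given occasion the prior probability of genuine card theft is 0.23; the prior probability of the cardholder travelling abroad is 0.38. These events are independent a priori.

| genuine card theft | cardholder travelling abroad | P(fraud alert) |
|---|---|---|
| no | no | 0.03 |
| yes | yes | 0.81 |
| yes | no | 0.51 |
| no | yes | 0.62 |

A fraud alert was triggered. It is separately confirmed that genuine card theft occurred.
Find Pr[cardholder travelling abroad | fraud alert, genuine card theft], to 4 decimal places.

P(fraud alert | genuine card theft) = 0.51×0.62 + 0.81×0.38 = 0.316200 + 0.307800 = 0.624000
The cardholder travelling abroad-present share is 0.81×0.38 = 0.307800.
So P(cardholder travelling abroad | fraud alert, genuine card theft) = 0.307800/0.624000 ≈ 0.4933.

Pr[cardholder travelling abroad | fraud alert, genuine card theft] ≈ 0.4933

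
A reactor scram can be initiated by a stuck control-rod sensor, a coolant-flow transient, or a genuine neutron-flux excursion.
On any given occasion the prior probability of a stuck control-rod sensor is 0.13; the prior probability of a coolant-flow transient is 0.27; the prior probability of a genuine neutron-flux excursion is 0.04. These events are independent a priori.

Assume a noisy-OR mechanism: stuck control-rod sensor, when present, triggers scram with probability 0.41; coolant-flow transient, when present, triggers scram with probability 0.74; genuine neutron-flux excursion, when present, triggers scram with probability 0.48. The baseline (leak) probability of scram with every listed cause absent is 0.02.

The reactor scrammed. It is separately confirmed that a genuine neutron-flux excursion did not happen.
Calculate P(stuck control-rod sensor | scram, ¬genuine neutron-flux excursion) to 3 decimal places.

P(stuck control-rod sensor | scram, ¬genuine neutron-flux excursion) ≈ 0.271

Under noisy-OR, P(scram | causes) = 1 − (1−0.02)·∏(1−qᵢ) over the active causes.
P(scram | ¬genuine neutron-flux excursion) = 0.02·0.87·0.73 + 0.7452·0.87·0.27 + 0.4218·0.13·0.73 + 0.849668·0.13·0.27 = 0.012702 + 0.175047 + 0.040029 + 0.029823 = 0.257601
The stuck control-rod sensor-present share is 0.040029 + 0.029823 = 0.069852.
P(stuck control-rod sensor | scram, ¬genuine neutron-flux excursion) = 0.069852 / 0.257601 ≈ 0.271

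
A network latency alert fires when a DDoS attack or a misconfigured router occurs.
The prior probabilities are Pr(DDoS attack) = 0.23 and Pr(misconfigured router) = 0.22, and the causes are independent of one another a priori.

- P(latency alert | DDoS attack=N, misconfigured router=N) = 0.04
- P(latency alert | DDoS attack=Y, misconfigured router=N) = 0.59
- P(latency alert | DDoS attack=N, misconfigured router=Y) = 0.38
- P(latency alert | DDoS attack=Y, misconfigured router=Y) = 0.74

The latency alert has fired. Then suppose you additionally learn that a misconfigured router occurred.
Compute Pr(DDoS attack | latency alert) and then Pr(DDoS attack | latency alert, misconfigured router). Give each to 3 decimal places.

Enumerate the 4 (DDoS attack, misconfigured router) configurations and weight by the priors:
  P(latency alert) = 0.04×0.77×0.78 + 0.38×0.77×0.22 + 0.59×0.23×0.78 + 0.74×0.23×0.22
        = 0.024024 + 0.064372 + 0.105846 + 0.037444 = 0.231686
Configurations with DDoS attack contribute 0.143290, so
  P(DDoS attack | latency alert) = 0.143290 / 0.231686 ≈ 0.618

Now also conditioning on misconfigured router=true:
Numerator (weight on configurations with DDoS attack): 0.74*0.23 = 0.170200
Denominator P(latency alert | misconfigured router): 0.38*0.77 + 0.74*0.23 = 0.462800
P(DDoS attack | latency alert, misconfigured router) = 0.170200/0.462800 ≈ 0.368
The drop from 0.618 to 0.368 is the explaining-away (discounting) effect.

Pr(DDoS attack | latency alert) ≈ 0.618; Pr(DDoS attack | latency alert, misconfigured router) ≈ 0.368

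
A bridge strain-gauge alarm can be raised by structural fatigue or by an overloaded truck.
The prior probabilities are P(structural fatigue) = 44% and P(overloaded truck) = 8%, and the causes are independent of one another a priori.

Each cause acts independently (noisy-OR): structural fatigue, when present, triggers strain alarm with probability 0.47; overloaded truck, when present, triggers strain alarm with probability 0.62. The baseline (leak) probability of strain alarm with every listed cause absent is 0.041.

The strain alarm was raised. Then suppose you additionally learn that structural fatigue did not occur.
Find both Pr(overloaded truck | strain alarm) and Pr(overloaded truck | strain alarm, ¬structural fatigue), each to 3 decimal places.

Pr(overloaded truck | strain alarm) ≈ 0.205; Pr(overloaded truck | strain alarm, ¬structural fatigue) ≈ 0.574

Under noisy-OR, P(strain alarm | causes) = 1 − (1−0.041)·∏(1−qᵢ) over the active causes.
Sum P(strain alarm|·) weighted by the priors over the 4 (structural fatigue, overloaded truck) configurations:
  P(strain alarm) = 0.041·0.56·0.92 + 0.63558·0.56·0.08 + 0.49173·0.44·0.92 + 0.806857·0.44·0.08
        = 0.021123 + 0.028474 + 0.199052 + 0.028401 = 0.277050
Keeping only the overloaded truck-present terms gives 0.056875, so
  P(overloaded truck | strain alarm) = 0.056875 / 0.277050 ≈ 0.205

Now condition on the additional information:
Numerator (weight on configurations with overloaded truck): 0.63558*0.08 = 0.050846
Normalizer over all consistent configurations: 0.041*0.92 + 0.63558*0.08 = 0.088566
P(overloaded truck | strain alarm, ¬structural fatigue) = 0.050846/0.088566 ≈ 0.574
With structural fatigue excluded, overloaded truck must carry more of the explanatory weight for the strain alarm.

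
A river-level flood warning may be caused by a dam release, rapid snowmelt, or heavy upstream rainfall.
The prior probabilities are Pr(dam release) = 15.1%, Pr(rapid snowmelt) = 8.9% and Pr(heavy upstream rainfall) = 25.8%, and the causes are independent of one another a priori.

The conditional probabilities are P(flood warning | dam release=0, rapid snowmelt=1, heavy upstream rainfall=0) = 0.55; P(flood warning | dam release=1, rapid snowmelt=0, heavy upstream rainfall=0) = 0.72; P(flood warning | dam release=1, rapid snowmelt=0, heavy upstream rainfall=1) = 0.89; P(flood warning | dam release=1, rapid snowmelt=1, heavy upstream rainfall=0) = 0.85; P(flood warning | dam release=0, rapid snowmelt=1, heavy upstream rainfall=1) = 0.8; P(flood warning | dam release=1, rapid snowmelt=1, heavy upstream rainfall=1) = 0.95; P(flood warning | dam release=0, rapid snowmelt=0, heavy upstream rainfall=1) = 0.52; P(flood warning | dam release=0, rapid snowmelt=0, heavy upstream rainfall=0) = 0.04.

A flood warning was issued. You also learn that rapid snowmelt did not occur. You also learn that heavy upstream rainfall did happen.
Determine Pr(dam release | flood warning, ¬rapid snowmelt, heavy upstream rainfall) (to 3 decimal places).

Pr(dam release | flood warning, ¬rapid snowmelt, heavy upstream rainfall) ≈ 0.233

Numerator (weight on configurations with dam release): 0.89·0.151 = 0.134390
The normalizing constant is 0.52·0.849 + 0.89·0.151 = 0.575870
Posterior = 0.134390 / 0.575870 ≈ 0.233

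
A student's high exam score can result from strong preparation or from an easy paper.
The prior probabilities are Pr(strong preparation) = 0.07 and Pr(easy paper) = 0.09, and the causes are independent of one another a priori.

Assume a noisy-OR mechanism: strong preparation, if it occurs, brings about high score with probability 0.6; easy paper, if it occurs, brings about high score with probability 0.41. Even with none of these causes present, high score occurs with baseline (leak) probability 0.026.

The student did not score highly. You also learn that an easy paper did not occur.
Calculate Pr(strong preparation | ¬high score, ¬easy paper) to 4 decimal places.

Pr(strong preparation | ¬high score, ¬easy paper) ≈ 0.0292

Under noisy-OR, P(high score | causes) = 1 − (1−0.026)·∏(1−qᵢ) over the active causes.
Sum P(¬high score|·) weighted by the priors over both values of strong preparation:
  P(¬high score | ¬easy paper) = 0.974*0.93 + 0.3896*0.07
        = 0.905820 + 0.027272 = 0.933092
Keeping only the strong preparation-present terms gives 0.027272, so
  P(strong preparation | ¬high score, ¬easy paper) = 0.027272 / 0.933092 ≈ 0.0292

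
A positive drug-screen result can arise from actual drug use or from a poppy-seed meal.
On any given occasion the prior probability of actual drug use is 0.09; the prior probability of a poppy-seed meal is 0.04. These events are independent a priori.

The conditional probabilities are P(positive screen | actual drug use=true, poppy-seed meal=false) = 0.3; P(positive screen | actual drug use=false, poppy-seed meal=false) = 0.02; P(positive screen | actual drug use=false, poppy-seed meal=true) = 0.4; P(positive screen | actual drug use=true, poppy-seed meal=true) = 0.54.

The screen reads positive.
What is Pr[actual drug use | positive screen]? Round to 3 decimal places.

Pr[actual drug use | positive screen] ≈ 0.465

Weight on actual drug use=true, given the evidence: 0.025920 + 0.001944 = 0.027864
Normalizer over all consistent configurations: 0.02*0.91*0.96 + 0.4*0.91*0.04 + 0.3*0.09*0.96 + 0.54*0.09*0.04 = 0.059896
P(actual drug use | positive screen) = 0.027864/0.059896 ≈ 0.465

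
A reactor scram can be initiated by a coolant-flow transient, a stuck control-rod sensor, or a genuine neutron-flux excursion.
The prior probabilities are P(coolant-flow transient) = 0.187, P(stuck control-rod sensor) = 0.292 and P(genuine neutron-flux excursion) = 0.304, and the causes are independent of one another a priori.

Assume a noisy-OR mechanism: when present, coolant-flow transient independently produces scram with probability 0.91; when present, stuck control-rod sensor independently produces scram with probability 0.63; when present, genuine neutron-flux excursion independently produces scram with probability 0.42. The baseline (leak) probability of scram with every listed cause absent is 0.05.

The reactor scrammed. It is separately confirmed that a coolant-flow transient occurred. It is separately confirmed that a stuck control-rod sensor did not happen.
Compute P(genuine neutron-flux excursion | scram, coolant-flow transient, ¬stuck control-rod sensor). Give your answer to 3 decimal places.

Under noisy-OR, P(scram | causes) = 1 − (1−0.05)·∏(1−qᵢ) over the active causes.
Weight on genuine neutron-flux excursion=true, given the evidence: 0.95041*0.304 = 0.288925
The normalizing constant is 0.9145*0.696 + 0.95041*0.304 = 0.925417
Posterior = 0.288925 / 0.925417 ≈ 0.312

P(genuine neutron-flux excursion | scram, coolant-flow transient, ¬stuck control-rod sensor) ≈ 0.312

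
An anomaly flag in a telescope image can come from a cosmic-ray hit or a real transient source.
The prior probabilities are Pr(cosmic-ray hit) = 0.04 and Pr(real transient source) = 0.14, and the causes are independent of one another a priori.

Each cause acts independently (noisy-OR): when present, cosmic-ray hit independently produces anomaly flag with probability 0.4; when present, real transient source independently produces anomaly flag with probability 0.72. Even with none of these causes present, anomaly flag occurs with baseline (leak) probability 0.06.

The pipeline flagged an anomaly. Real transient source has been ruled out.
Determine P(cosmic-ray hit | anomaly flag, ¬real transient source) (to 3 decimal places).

P(cosmic-ray hit | anomaly flag, ¬real transient source) ≈ 0.232

Under noisy-OR, P(anomaly flag | causes) = 1 − (1−0.06)·∏(1−qᵢ) over the active causes.
Numerator (weight on configurations with cosmic-ray hit): 0.436*0.04 = 0.017440
Normalizer over all consistent configurations: 0.06*0.96 + 0.436*0.04 = 0.075040
P(cosmic-ray hit | anomaly flag, ¬real transient source) = 0.017440/0.075040 ≈ 0.232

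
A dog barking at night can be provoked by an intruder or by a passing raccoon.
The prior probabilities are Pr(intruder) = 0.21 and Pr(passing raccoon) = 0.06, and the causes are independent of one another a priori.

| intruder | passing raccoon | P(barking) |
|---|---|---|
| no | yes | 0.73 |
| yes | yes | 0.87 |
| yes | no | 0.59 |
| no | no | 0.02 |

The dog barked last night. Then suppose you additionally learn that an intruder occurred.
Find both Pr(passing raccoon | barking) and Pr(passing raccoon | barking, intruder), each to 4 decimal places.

Weight on passing raccoon=true, given the evidence: 0.034602 + 0.010962 = 0.045564
The normalizing constant is 0.02*0.79*0.94 + 0.73*0.79*0.06 + 0.59*0.21*0.94 + 0.87*0.21*0.06 = 0.176882
P(passing raccoon | barking) = 0.045564/0.176882 ≈ 0.2576

Now condition on the additional information:
Sum P(barking|·) weighted by the priors over both values of passing raccoon:
  P(barking | intruder) = 0.59*0.94 + 0.87*0.06
        = 0.554600 + 0.052200 = 0.606800
Configurations with passing raccoon contribute 0.052200, so
  P(passing raccoon | barking, intruder) = 0.052200 / 0.606800 ≈ 0.0860
The drop from 0.2576 to 0.0860 is the explaining-away (discounting) effect.

Pr(passing raccoon | barking) ≈ 0.2576; Pr(passing raccoon | barking, intruder) ≈ 0.0860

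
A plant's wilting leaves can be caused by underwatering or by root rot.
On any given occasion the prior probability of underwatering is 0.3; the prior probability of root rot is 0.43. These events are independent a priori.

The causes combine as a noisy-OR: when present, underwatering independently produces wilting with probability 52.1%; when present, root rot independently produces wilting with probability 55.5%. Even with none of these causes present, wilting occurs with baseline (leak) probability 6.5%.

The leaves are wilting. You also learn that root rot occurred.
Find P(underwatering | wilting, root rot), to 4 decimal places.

P(underwatering | wilting, root rot) ≈ 0.3701

Under noisy-OR, P(wilting | causes) = 1 − (1−0.065)·∏(1−qᵢ) over the active causes.
Sum P(wilting|·) weighted by the priors over both values of underwatering:
  P(wilting | root rot) = 0.583925×0.7 + 0.8007×0.3
        = 0.408747 + 0.240210 = 0.648957
Keeping only the underwatering-present terms gives 0.240210, so
  P(underwatering | wilting, root rot) = 0.240210 / 0.648957 ≈ 0.3701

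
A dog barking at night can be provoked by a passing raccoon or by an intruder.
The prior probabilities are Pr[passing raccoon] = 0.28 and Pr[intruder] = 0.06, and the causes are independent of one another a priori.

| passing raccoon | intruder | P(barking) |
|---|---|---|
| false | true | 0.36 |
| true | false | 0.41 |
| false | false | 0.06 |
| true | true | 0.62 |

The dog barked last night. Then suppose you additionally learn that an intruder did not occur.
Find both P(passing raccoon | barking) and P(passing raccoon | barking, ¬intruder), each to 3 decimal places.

P(passing raccoon | barking) ≈ 0.678; P(passing raccoon | barking, ¬intruder) ≈ 0.727

Weight on passing raccoon=true, given the evidence: 0.107912 + 0.010416 = 0.118328
Denominator P(barking): 0.06·0.72·0.94 + 0.36·0.72·0.06 + 0.41·0.28·0.94 + 0.62·0.28·0.06 = 0.174488
Posterior = 0.118328 / 0.174488 ≈ 0.678

Now condition on the additional information:
Numerator (weight on configurations with passing raccoon): 0.41×0.28 = 0.114800
Denominator P(barking | ¬intruder): 0.06×0.72 + 0.41×0.28 = 0.158000
Posterior = 0.114800 / 0.158000 ≈ 0.727
With intruder excluded, passing raccoon must carry more of the explanatory weight for the barking.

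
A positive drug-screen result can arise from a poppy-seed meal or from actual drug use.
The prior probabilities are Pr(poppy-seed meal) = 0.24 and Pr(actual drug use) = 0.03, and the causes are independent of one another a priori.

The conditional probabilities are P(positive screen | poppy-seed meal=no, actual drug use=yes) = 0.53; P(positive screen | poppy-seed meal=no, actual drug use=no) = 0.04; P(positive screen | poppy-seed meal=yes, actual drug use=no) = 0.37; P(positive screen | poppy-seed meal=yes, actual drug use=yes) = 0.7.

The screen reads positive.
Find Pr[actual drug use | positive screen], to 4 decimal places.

Numerator (weight on configurations with actual drug use): 0.012084 + 0.005040 = 0.017124
Normalizer over all consistent configurations: 0.04*0.76*0.97 + 0.53*0.76*0.03 + 0.37*0.24*0.97 + 0.7*0.24*0.03 = 0.132748
P(actual drug use | positive screen) = 0.017124/0.132748 ≈ 0.1290

Pr[actual drug use | positive screen] ≈ 0.1290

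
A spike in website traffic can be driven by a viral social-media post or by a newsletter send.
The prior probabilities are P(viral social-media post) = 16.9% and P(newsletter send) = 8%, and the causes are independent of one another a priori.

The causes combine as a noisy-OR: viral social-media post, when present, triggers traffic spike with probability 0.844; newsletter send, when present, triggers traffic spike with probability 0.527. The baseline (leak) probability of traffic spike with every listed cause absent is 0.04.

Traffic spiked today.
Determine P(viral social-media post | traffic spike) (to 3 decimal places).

Under noisy-OR, P(traffic spike | causes) = 1 − (1−0.04)·∏(1−qᵢ) over the active causes.
By total probability over the 4 (viral social-media post, newsletter send) configurations:
  P(traffic spike) = 0.04*0.831*0.92 + 0.54592*0.831*0.08 + 0.85024*0.169*0.92 + 0.929164*0.169*0.08
        = 0.030581 + 0.036293 + 0.132195 + 0.012562 = 0.211631
Configurations with viral social-media post contribute 0.144757, so
  P(viral social-media post | traffic spike) = 0.144757 / 0.211631 ≈ 0.684

P(viral social-media post | traffic spike) ≈ 0.684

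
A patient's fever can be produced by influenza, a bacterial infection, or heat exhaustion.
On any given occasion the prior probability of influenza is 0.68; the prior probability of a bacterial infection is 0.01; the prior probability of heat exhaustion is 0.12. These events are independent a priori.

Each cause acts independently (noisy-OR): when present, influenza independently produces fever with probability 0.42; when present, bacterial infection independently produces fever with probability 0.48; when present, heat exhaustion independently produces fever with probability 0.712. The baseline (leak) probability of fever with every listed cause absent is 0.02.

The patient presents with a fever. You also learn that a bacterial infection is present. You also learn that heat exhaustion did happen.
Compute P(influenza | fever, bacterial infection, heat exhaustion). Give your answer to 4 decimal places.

P(influenza | fever, bacterial infection, heat exhaustion) ≈ 0.6950

Under noisy-OR, P(fever | causes) = 1 − (1−0.02)·∏(1−qᵢ) over the active causes.
P(fever | bacterial infection, heat exhaustion) = 0.853235×0.32 + 0.914876×0.68 = 0.273035 + 0.622116 = 0.895151
The influenza-present share is 0.914876×0.68 = 0.622116.
So P(influenza | fever, bacterial infection, heat exhaustion) = 0.622116/0.895151 ≈ 0.6950.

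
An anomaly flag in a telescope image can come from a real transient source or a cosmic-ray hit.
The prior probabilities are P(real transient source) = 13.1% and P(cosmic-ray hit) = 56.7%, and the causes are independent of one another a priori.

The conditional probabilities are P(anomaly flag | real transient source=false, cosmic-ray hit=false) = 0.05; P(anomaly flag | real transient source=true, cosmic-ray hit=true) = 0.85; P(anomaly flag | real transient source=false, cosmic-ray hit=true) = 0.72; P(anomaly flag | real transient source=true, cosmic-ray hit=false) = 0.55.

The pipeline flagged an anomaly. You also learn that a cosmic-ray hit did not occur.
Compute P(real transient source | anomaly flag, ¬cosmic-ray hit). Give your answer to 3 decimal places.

For the numerator, keep only real transient source=true terms: 0.55·0.131 = 0.072050
Denominator P(anomaly flag | ¬cosmic-ray hit): 0.05·0.869 + 0.55·0.131 = 0.115500
Posterior = 0.072050 / 0.115500 ≈ 0.624

P(real transient source | anomaly flag, ¬cosmic-ray hit) ≈ 0.624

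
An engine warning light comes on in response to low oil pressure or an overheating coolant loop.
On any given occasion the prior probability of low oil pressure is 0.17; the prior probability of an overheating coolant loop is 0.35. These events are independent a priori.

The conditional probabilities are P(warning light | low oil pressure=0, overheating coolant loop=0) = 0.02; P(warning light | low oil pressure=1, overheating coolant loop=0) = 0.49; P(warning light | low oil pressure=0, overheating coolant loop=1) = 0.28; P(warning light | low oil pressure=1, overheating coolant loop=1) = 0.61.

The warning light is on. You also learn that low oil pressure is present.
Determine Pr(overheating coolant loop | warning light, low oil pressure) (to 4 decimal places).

Numerator (weight on configurations with overheating coolant loop): 0.61*0.35 = 0.213500
Normalizer over all consistent configurations: 0.49*0.65 + 0.61*0.35 = 0.532000
Posterior = 0.213500 / 0.532000 ≈ 0.4013

Pr(overheating coolant loop | warning light, low oil pressure) ≈ 0.4013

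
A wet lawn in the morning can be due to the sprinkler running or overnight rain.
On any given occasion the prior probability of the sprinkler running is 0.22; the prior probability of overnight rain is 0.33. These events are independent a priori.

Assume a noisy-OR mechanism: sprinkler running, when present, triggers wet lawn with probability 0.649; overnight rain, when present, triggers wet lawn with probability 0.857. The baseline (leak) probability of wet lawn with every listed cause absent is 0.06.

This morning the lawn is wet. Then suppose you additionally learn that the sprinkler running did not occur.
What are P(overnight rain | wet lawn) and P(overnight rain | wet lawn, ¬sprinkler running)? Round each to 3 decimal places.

P(overnight rain | wet lawn) ≈ 0.692; P(overnight rain | wet lawn, ¬sprinkler running) ≈ 0.877

Under noisy-OR, P(wet lawn | causes) = 1 − (1−0.06)·∏(1−qᵢ) over the active causes.
Sum P(wet lawn|·) weighted by the priors over the 4 (sprinkler running, overnight rain) configurations:
  P(wet lawn) = 0.06·0.78·0.67 + 0.86558·0.78·0.33 + 0.67006·0.22·0.67 + 0.952819·0.22·0.33
        = 0.031356 + 0.222800 + 0.098767 + 0.069175 = 0.422098
The terms with overnight rain present sum to 0.291975, so
  P(overnight rain | wet lawn) = 0.291975 / 0.422098 ≈ 0.692

Now condition on the additional information:
Enumerate both values of overnight rain and weight by the priors:
  P(wet lawn | ¬sprinkler running) = 0.06×0.67 + 0.86558×0.33
        = 0.040200 + 0.285641 = 0.325841
The terms with overnight rain present sum to 0.285641, so
  P(overnight rain | wet lawn, ¬sprinkler running) = 0.285641 / 0.325841 ≈ 0.877
Ruling out sprinkler running raises the posterior on overnight rain — the flip side of explaining away.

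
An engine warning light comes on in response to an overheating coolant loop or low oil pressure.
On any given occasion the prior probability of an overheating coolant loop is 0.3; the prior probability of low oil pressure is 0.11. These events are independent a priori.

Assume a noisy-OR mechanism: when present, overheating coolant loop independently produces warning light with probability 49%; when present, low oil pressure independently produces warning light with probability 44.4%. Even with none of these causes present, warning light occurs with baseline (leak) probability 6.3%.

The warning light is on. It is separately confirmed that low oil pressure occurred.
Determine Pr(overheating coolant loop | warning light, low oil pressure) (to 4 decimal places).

Under noisy-OR, P(warning light | causes) = 1 − (1−0.063)·∏(1−qᵢ) over the active causes.
Weight on overheating coolant loop=true, given the evidence: 0.734304·0.3 = 0.220291
Normalizer over all consistent configurations: 0.479028·0.7 + 0.734304·0.3 = 0.555611
Posterior = 0.220291 / 0.555611 ≈ 0.3965

Pr(overheating coolant loop | warning light, low oil pressure) ≈ 0.3965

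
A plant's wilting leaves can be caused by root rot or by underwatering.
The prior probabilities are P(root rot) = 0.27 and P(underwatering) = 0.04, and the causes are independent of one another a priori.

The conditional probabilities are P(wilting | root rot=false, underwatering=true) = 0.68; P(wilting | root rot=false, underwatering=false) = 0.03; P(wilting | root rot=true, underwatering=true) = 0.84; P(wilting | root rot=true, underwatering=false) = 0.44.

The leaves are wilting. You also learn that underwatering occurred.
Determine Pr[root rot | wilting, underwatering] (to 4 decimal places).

For the numerator, keep only root rot=true terms: 0.84*0.27 = 0.226800
Normalizer over all consistent configurations: 0.68*0.73 + 0.84*0.27 = 0.723200
Posterior = 0.226800 / 0.723200 ≈ 0.3136

Pr[root rot | wilting, underwatering] ≈ 0.3136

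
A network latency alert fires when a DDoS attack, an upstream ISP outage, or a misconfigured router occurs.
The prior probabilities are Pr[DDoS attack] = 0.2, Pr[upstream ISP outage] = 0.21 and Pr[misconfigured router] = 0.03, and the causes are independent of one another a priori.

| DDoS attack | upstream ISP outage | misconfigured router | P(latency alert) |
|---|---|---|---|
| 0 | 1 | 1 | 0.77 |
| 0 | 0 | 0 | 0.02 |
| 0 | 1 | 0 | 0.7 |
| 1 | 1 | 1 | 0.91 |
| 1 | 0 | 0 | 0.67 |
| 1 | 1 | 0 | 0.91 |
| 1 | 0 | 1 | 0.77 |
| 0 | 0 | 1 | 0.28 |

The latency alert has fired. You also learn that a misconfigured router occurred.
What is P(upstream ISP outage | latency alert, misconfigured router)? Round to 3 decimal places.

For the numerator, keep only upstream ISP outage=true terms: 0.129360 + 0.038220 = 0.167580
Normalizer over all consistent configurations: 0.28×0.8×0.79 + 0.77×0.8×0.21 + 0.77×0.2×0.79 + 0.91×0.2×0.21 = 0.466200
P(upstream ISP outage | latency alert, misconfigured router) = 0.167580/0.466200 ≈ 0.359

P(upstream ISP outage | latency alert, misconfigured router) ≈ 0.359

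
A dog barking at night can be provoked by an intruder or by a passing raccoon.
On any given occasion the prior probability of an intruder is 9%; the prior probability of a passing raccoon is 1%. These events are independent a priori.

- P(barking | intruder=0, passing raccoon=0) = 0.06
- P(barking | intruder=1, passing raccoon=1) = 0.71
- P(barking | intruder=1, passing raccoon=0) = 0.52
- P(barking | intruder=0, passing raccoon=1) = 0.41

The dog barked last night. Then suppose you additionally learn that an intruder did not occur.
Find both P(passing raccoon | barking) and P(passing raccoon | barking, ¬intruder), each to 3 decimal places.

P(barking) = 0.06*0.91*0.99 + 0.41*0.91*0.01 + 0.52*0.09*0.99 + 0.71*0.09*0.01 = 0.054054 + 0.003731 + 0.046332 + 0.000639 = 0.104756
The passing raccoon-present share is 0.003731 + 0.000639 = 0.004370.
P(passing raccoon | barking) = 0.004370 / 0.104756 ≈ 0.042

Now condition on the additional information:
P(barking | ¬intruder) = 0.06*0.99 + 0.41*0.01 = 0.059400 + 0.004100 = 0.063500
Restricting to configurations with passing raccoon present: 0.41*0.01 = 0.004100.
So P(passing raccoon | barking, ¬intruder) = 0.004100/0.063500 ≈ 0.065.
With intruder excluded, passing raccoon must carry more of the explanatory weight for the barking.

P(passing raccoon | barking) ≈ 0.042; P(passing raccoon | barking, ¬intruder) ≈ 0.065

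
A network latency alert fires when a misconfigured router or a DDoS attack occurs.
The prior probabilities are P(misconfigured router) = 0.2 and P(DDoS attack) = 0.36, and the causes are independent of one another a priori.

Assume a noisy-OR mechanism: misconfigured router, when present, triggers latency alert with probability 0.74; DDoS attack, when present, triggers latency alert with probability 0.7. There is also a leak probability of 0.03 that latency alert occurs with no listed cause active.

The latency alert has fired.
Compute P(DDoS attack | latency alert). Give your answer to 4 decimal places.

P(DDoS attack | latency alert) ≈ 0.7091

Under noisy-OR, P(latency alert | causes) = 1 − (1−0.03)·∏(1−qᵢ) over the active causes.
Numerator (weight on configurations with DDoS attack): 0.204192 + 0.066552 = 0.270744
Denominator P(latency alert): 0.03·0.8·0.64 + 0.709·0.8·0.36 + 0.7478·0.2·0.64 + 0.92434·0.2·0.36 = 0.381822
Posterior = 0.270744 / 0.381822 ≈ 0.7091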